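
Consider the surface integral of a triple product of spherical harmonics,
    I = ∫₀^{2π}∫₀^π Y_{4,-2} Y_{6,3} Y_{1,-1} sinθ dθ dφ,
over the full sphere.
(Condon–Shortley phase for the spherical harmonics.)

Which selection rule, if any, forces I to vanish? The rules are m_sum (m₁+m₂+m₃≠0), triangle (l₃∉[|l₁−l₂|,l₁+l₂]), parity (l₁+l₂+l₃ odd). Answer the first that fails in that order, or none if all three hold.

triangle

Σmᵢ = 0  ✓
l₃∈[|l₁−l₂|,l₁+l₂]=[2,10], have l₃=1  ✗
Σlᵢ = 11 ⇒ odd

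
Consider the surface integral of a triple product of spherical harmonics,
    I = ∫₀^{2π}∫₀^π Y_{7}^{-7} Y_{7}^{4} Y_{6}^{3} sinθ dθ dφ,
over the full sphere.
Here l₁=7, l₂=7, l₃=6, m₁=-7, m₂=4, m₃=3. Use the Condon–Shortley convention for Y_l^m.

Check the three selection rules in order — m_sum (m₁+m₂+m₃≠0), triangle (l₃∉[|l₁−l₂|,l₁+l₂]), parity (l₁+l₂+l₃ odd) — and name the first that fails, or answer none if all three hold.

Σmᵢ = 0  ✓
l₃∈[|l₁−l₂|,l₁+l₂]=[0,14], have l₃=6  ✓
Σlᵢ = 20 ⇒ even  ✓

none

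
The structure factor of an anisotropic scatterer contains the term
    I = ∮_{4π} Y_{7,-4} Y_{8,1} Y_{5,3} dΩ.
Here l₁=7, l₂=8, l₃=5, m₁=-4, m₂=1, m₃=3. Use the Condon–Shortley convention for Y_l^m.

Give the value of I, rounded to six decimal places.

-0.108028

Rules hold: Σm=0, L=20 even, 1≤5≤15.
N = 15·17·11 = 2805
Δ = 10!·4!·6!/21! = 1/814773960
Racah Σ t=3..7: t=3:−1/87091200 t=4:+1/4976640 t=5:−1/2073600 t=6:+1/4976640 t=7:−1/87091200 = -1/9676800
⇒ 3j(7 8 5; 0 0 0)² = 360/46189, sgn +1
Racah Σ t=7..9: t=7:−1/34836480 t=8:+1/58060800 t=9:−1/1045094400 = -13/1045094400
⇒ 3j(7 8 5; -4 1 3)² = 13/1938, sgn -1
4πI² = N·(3j₀)²·(3jₘ)² = 900/6137
I = -1·√(0.146651/4π) = -0.10802848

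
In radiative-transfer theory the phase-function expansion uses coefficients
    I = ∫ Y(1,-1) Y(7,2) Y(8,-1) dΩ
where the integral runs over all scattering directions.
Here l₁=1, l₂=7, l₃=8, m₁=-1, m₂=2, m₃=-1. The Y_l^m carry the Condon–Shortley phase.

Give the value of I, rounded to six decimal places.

-0.140215

Rules hold: Σm=0, L=16 even, 6≤8≤8.
N = 3·15·17 = 765
Δ = 0!·2!·14!/17! = 1/2040
Racah Σ t=0..0: t=0:+1/25401600 = 1/25401600
⇒ 3j(1 7 8; 0 0 0)² = 8/255, sgn +1
Racah Σ t=0..0: t=0:+1/87091200 = 1/87091200
⇒ 3j(1 7 8; -1 2 -1)² = 7/680, sgn -1
4πI² = N·(3j₀)²·(3jₘ)² = 21/85
I = -1·√(0.247059/4π) = -0.14021525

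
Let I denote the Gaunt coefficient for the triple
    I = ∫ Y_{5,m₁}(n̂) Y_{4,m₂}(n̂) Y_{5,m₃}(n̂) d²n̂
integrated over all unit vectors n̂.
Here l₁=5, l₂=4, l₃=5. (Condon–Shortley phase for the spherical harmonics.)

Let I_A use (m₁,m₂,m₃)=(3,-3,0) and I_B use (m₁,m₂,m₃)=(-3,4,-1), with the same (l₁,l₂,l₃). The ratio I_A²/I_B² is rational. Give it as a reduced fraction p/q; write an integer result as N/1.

Shared (l₁,l₂,l₃)=(5,4,5): N and (l;000)² cancel in I_A²/I_B².
A: Δ = 4!·6!·4!/15! = 1/3153150; Racah Σ t=0..1: t=0:+1/6912 t=1:−1/17280 = 1/11520; ⇒ 3j(5 4 5; 3 -3 0)² = 2/143, sgn -1
B: Δ = 4!·6!·4!/15! = 1/3153150; Racah Σ t=4..4: t=4:+1/27648 = 1/27648; ⇒ 3j(5 4 5; -3 4 -1)² = 10/429, sgn +1
I_A²/I_B² = (2/143)/(10/429) = 3/5

3/5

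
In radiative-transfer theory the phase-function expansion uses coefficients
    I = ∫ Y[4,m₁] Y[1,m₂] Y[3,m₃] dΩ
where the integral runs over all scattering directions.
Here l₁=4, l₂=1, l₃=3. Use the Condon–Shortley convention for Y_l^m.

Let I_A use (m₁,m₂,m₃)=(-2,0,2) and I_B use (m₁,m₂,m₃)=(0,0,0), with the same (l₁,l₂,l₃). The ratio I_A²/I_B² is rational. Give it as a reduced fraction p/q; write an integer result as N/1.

3/4

Same 4,1,3: normalisation and zero-m 3j drop out of the ratio.
A: Δ: 2! 6! 0! / 9! → 1/252; sum: t=1:−1/120 = -1/120; 3j²(4 1 3; -2 0 2) = Δ·Π!·Σ² = 1/21  (sign +1)
B: Δ: 2! 6! 0! / 9! → 1/252; sum: t=1:−1/36 = -1/36; 3j²(4 1 3; 0 0 0) = Δ·Π!·Σ² = 4/63  (sign +1)
I_A²/I_B² = (1/21)/(4/63) = 3/4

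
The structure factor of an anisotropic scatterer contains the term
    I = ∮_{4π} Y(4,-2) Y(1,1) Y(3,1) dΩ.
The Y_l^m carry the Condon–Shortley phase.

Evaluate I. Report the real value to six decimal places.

0.238414

Checks pass: Σm=0; 8 even; l₃=3∈[3,5].
(2·4+1)(2·1+1)(2·3+1) = 189
Δ: 2! 6! 0! / 9! → 1/252
sum: t=1:−1/36 = -1/36
3j²(4 1 3; 0 0 0) = Δ·Π!·Σ² = 4/63  (sign +1)
sum: t=2:+1/96 = 1/96
3j²(4 1 3; -2 1 1) = Δ·Π!·Σ² = 5/84  (sign +1)
combine: 4πI² = 189·4/63·5/84 = 5/7
take √, sign +1: I = 0.23841361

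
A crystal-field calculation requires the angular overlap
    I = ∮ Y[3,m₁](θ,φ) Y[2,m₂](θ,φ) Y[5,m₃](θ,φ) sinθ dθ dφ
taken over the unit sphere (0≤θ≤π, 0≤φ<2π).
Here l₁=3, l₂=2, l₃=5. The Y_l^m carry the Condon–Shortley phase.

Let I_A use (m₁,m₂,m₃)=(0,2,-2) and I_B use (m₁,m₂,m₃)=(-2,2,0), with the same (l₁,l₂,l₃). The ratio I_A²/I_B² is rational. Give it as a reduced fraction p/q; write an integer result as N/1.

7/1

Same 3,2,5: normalisation and zero-m 3j drop out of the ratio.
A: Δ: 0! 6! 4! / 11! → 1/2310; sum: t=0:+1/864 = 1/864; 3j²(3 2 5; 0 2 -2) = Δ·Π!·Σ² = 1/66  (sign -1)
B: Δ: 0! 6! 4! / 11! → 1/2310; sum: t=0:+1/2880 = 1/2880; 3j²(3 2 5; -2 2 0) = Δ·Π!·Σ² = 1/462  (sign -1)
I_A²/I_B² = (1/66)/(1/462) = 7/1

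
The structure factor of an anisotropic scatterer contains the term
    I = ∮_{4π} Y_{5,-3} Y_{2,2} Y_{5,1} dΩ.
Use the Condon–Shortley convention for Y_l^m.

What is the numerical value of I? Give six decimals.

Rules hold: Σm=0, L=12 even, 3≤5≤7.
N = 11·5·11 = 605
Δ = 2!·8!·2!/13! = 1/38610
Racah Σ t=0..2: t=0:+1/2880 t=1:−1/576 t=2:+1/2880 = -1/960
⇒ 3j(5 2 5; 0 0 0)² = 10/429, sgn +1
Racah Σ t=2..2: t=2:+1/5760 = 1/5760
⇒ 3j(5 2 5; -3 2 1)² = 56/2145, sgn +1
4πI² = N·(3j₀)²·(3jₘ)² = 560/1521
I = +1·√(0.368179/4π) = 0.17116875

0.171169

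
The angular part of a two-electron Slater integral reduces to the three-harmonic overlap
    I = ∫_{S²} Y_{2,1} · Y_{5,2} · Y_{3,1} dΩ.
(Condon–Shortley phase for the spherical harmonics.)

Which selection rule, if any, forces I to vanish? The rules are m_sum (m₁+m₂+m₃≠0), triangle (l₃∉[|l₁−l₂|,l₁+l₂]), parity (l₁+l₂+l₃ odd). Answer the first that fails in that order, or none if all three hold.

azimuthal sum: 1 + 2 + 1 = 4  ✗
3 ≤ 3 ≤ 7 (triangle on l)
L = 2 + 5 + 3 = 10 (even)

m_sum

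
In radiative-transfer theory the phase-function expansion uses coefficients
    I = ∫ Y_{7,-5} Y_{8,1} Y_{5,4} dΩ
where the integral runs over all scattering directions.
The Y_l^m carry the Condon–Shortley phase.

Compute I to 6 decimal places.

Rules hold: Σm=0, L=20 even, 1≤5≤15.
N = 15·17·11 = 2805
Δ = 10!·4!·6!/21! = 1/814773960
Racah Σ t=3..7: t=3:−1/87091200 t=4:+1/4976640 t=5:−1/2073600 t=6:+1/4976640 t=7:−1/87091200 = -1/9676800
⇒ 3j(7 8 5; 0 0 0)² = 360/46189, sgn +1
Racah Σ t=8..9: t=8:+1/232243200 t=9:−1/1567641600 = 23/6270566400
⇒ 3j(7 8 5; -5 1 4)² = 529/50388, sgn -1
4πI² = N·(3j₀)²·(3jₘ)² = 238050/1037153
I = -1·√(0.229523/4π) = -0.13514742

-0.135147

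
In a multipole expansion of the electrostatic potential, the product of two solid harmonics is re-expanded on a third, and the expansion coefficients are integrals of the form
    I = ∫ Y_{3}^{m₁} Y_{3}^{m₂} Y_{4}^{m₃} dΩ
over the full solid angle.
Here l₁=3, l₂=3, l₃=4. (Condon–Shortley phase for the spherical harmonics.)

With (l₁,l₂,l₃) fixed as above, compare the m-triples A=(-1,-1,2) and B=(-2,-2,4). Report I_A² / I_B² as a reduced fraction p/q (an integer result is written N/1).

Shared (l₁,l₂,l₃)=(3,3,4): N and (l;000)² cancel in I_A²/I_B².
A: Δ = 2!·4!·4!/11! = 1/34650; Racah Σ t=0..2: t=0:+1/192 t=1:−1/36 t=2:+1/192 = -5/288; ⇒ 3j(3 3 4; -1 -1 2)² = 20/693, sgn -1
B: Δ = 2!·4!·4!/11! = 1/34650; Racah Σ t=1..1: t=1:−1/576 = -1/576; ⇒ 3j(3 3 4; -2 -2 4)² = 5/99, sgn -1
I_A²/I_B² = (20/693)/(5/99) = 4/7

4/7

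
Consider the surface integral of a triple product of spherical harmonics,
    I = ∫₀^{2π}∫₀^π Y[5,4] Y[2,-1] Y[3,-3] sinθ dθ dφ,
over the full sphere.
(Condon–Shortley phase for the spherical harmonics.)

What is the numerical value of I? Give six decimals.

0.219610

m-sum 0 ✓  L=10 even ✓  3≤3≤7 ✓
Π(2lᵢ+1) = 11×5×7 = 385
triangle coeff Δ(5,2,3) = 1/2310
Σ_t [2,2]: t=2:+1/144 = 1/144
(3j)²=10/231 [(5 2 3; 0 0 0)], sign=-1
Σ_t [1,1]: t=1:−1/4320 = -1/4320
(3j)²=2/55 [(5 2 3; 4 -1 -3)], sign=-1
⇒ 4πI² = 20/33
I = (+1)√(20/33/(4π)) = 0.21961050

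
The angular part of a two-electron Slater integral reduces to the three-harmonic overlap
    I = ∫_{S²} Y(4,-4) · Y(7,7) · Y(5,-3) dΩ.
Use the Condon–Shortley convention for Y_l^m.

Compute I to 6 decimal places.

Checks pass: Σm=0; 16 even; l₃=5∈[3,11].
(2·4+1)(2·7+1)(2·5+1) = 1485
Δ: 6! 2! 8! / 17! → 1/6126120
sum: t=2:+1/69120 t=3:−1/20736 t=4:+1/69120 = -1/51840
3j²(4 7 5; 0 0 0) = Δ·Π!·Σ² = 280/21879  (sign +1)
sum: t=6:+1/58060800 = 1/58060800
3j²(4 7 5; -4 7 -3) = Δ·Π!·Σ² = 7/510  (sign +1)
combine: 4πI² = 1485·280/21879·7/510 = 980/3757
take √, sign +1: I = 0.14407463

0.144075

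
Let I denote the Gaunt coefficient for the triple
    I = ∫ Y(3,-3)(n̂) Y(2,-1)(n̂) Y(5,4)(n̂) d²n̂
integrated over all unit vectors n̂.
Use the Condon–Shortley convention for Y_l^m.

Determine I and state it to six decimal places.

Rules hold: Σm=0, L=10 even, 1≤5≤5.
N = 7·5·11 = 385
Δ = 0!·6!·4!/11! = 1/2310
Racah Σ t=0..0: t=0:+1/144 = 1/144
⇒ 3j(3 2 5; 0 0 0)² = 10/231, sgn -1
Racah Σ t=0..0: t=0:+1/4320 = 1/4320
⇒ 3j(3 2 5; -3 -1 4)² = 2/55, sgn -1
4πI² = N·(3j₀)²·(3jₘ)² = 20/33
I = +1·√(0.606061/4π) = 0.21961050

0.219610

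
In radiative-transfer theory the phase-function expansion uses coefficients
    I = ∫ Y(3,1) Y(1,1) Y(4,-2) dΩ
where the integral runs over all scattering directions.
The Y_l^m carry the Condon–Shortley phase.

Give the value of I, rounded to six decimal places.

0.238414

Rules hold: Σm=0, L=8 even, 2≤4≤4.
N = 7·3·9 = 189
Δ = 0!·6!·2!/9! = 1/252
Racah Σ t=0..0: t=0:+1/36 = 1/36
⇒ 3j(3 1 4; 0 0 0)² = 4/63, sgn +1
Racah Σ t=0..0: t=0:+1/96 = 1/96
⇒ 3j(3 1 4; 1 1 -2)² = 5/84, sgn +1
4πI² = N·(3j₀)²·(3jₘ)² = 5/7
I = +1·√(0.714286/4π) = 0.23841361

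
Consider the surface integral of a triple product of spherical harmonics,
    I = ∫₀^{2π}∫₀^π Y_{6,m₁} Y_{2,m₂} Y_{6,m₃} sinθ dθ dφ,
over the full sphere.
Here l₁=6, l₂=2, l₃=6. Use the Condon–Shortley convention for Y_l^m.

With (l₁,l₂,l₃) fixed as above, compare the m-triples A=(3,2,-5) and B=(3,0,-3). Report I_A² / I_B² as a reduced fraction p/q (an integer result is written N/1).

22/5

Shared (l₁,l₂,l₃)=(6,2,6): N and (l;000)² cancel in I_A²/I_B².
A: Δ = 2!·10!·2!/15! = 1/90090; Racah Σ t=2..2: t=2:+1/1451520 = 1/1451520; ⇒ 3j(6 2 6; 3 2 -5)² = 1/91, sgn -1
B: Δ = 2!·10!·2!/15! = 1/90090; Racah Σ t=0..2: t=0:+1/120960 t=1:−1/80640 t=2:+1/1451520 = -1/290304; ⇒ 3j(6 2 6; 3 0 -3)² = 5/2002, sgn +1
I_A²/I_B² = (1/91)/(5/2002) = 22/5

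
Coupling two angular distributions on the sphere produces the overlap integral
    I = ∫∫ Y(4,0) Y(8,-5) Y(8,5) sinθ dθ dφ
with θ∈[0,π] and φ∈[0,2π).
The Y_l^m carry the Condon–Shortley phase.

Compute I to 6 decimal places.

0.133624

Rules hold: Σm=0, L=20 even, 4≤8≤12.
N = 9·17·17 = 2601
Δ = 4!·4!·12!/21! = 1/185175900
Racah Σ t=0..4: t=0:+1/557383680 t=1:−1/21772800 t=2:+1/8294400 t=3:−1/21772800 t=4:+1/557383680 = 1/30965760
⇒ 3j(4 8 8; 0 0 0)² = 36/4199, sgn +1
Racah Σ t=0..3: t=0:+1/1254113280 t=1:−1/261273600 t=2:+1/638668800 t=3:−1/17244057600 = -1/656916480
⇒ 3j(4 8 8; 0 -5 5)² = 13/1292, sgn +1
4πI² = N·(3j₀)²·(3jₘ)² = 81/361
I = +1·√(0.224377/4π) = 0.13362385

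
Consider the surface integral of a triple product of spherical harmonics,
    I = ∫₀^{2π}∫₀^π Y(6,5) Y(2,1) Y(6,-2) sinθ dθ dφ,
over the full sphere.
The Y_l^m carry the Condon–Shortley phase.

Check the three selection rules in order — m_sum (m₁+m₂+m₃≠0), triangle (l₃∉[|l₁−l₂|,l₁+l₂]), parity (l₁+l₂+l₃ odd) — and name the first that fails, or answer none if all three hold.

m₁+m₂+m₃ = 5 + 1 − 2 = 4  ✗
triangle: |6−2|=4 ≤ l₃=6 ≤ 6+2=8
parity: l₁+l₂+l₃ = 14 is even

m_sum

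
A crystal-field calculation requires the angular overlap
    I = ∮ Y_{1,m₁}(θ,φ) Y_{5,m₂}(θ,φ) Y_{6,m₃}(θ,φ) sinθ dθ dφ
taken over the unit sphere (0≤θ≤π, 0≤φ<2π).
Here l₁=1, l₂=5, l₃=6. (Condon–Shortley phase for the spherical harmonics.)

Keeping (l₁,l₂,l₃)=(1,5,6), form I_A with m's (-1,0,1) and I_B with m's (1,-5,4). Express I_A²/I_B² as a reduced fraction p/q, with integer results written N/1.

21/1

l's match ⇒ only the (l;m) 3-j factors differ between A and B.
A: triangle coeff Δ(1,5,6) = 1/858; Σ_t [0,0]: t=0:+1/28800 = 1/28800; (3j)²=7/286 [(1 5 6; -1 0 1)], sign=-1
B: triangle coeff Δ(1,5,6) = 1/858; Σ_t [0,0]: t=0:+1/7257600 = 1/7257600; (3j)²=1/858 [(1 5 6; 1 -5 4)], sign=+1
I_A²/I_B² = (7/286)/(1/858) = 21/1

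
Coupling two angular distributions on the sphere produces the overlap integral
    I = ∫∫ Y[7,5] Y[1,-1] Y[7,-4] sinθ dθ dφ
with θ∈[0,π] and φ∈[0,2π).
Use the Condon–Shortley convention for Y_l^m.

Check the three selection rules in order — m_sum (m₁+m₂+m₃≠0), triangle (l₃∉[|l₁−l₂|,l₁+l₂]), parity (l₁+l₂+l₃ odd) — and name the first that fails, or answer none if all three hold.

Σmᵢ = 0  ✓
l₃∈[|l₁−l₂|,l₁+l₂]=[6,8], have l₃=7  ✓
Σlᵢ = 15 ⇒ odd  ✗

parity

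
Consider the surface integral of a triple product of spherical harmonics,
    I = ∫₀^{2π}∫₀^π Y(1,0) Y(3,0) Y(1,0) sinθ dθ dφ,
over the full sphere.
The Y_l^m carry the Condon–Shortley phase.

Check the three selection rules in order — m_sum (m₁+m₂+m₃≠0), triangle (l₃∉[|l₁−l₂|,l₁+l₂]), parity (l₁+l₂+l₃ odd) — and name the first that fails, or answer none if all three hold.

triangle

Σmᵢ = 0  ✓
l₃∈[|l₁−l₂|,l₁+l₂]=[2,4], have l₃=1  ✗
Σlᵢ = 5 ⇒ odd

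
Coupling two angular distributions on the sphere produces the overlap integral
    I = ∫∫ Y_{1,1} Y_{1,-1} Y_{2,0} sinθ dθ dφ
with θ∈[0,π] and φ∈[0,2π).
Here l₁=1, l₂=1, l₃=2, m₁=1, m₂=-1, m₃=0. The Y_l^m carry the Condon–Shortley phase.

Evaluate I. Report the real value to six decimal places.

0.126157

m-sum 0 ✓  L=4 even ✓  0≤2≤2 ✓
Π(2lᵢ+1) = 3×3×5 = 45
triangle coeff Δ(1,1,2) = 1/30
Σ_t [0,0]: t=0:+1/1 = 1/1
(3j)²=2/15 [(1 1 2; 0 0 0)], sign=+1
Σ_t [0,0]: t=0:+1/4 = 1/4
(3j)²=1/30 [(1 1 2; 1 -1 0)], sign=+1
⇒ 4πI² = 1/5
I = (+1)√(1/5/(4π)) = 0.12615663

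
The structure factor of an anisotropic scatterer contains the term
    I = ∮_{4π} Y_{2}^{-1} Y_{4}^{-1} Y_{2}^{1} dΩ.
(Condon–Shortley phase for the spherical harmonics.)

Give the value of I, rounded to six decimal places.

m-sum = -1 − 1 + 1 = -1 ≠ 0 ⇒ I = 0

0.000000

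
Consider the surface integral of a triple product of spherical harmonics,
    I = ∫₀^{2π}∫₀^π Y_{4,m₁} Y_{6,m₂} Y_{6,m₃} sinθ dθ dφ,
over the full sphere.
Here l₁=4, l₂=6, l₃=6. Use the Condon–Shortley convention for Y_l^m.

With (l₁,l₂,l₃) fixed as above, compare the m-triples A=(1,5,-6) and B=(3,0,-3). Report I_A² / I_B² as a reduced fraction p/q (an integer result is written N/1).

Shared (l₁,l₂,l₃)=(4,6,6): N and (l;000)² cancel in I_A²/I_B².
A: Δ = 4!·4!·8!/17! = 1/15315300; Racah Σ t=3..3: t=3:−1/5806080 = -1/5806080; ⇒ 3j(4 6 6; 1 5 -6)² = 165/6188, sgn -1
B: Δ = 4!·4!·8!/17! = 1/15315300; Racah Σ t=0..1: t=0:+1/207360 t=1:−1/103680 = -1/207360; ⇒ 3j(4 6 6; 3 0 -3)² = 21/2431, sgn +1
I_A²/I_B² = (165/6188)/(21/2431) = 605/196

605/196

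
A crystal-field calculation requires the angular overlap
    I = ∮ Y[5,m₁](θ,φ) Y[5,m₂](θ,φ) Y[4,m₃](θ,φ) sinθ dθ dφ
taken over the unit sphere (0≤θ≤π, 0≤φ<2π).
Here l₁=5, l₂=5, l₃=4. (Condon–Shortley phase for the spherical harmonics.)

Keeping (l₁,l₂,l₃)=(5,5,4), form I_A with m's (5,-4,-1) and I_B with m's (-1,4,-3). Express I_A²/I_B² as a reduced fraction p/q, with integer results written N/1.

6/5

l's match ⇒ only the (l;m) 3-j factors differ between A and B.
A: triangle coeff Δ(5,5,4) = 1/3153150; Σ_t [0,0]: t=0:+1/103680 = 1/103680; (3j)²=4/143 [(5 5 4; 5 -4 -1)], sign=-1
B: triangle coeff Δ(5,5,4) = 1/3153150; Σ_t [5,6]: t=5:−1/17280 t=6:+1/103680 = -1/20736; (3j)²=10/429 [(5 5 4; -1 4 -3)], sign=+1
I_A²/I_B² = (4/143)/(10/429) = 6/5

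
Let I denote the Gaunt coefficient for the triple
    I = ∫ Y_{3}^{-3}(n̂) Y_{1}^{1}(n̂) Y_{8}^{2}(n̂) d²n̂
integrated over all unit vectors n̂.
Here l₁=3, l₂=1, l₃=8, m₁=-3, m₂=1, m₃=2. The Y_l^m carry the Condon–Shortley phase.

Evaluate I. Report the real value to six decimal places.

l₃=8 ∉ [2,4] — triangle fails ⇒ I = 0

0.000000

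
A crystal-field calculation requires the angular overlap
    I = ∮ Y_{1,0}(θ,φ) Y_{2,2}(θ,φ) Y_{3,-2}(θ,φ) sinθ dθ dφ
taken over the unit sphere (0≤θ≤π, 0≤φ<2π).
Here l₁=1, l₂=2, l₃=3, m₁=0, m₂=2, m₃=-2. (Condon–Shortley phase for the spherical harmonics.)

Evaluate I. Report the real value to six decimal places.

Rules hold: Σm=0, L=6 even, 1≤3≤3.
N = 3·5·7 = 105
Δ = 0!·2!·4!/7! = 1/105
Racah Σ t=0..0: t=0:+1/4 = 1/4
⇒ 3j(1 2 3; 0 0 0)² = 3/35, sgn -1
Racah Σ t=0..0: t=0:+1/24 = 1/24
⇒ 3j(1 2 3; 0 2 -2)² = 1/21, sgn -1
4πI² = N·(3j₀)²·(3jₘ)² = 3/7
I = +1·√(0.428571/4π) = 0.18467439

0.184674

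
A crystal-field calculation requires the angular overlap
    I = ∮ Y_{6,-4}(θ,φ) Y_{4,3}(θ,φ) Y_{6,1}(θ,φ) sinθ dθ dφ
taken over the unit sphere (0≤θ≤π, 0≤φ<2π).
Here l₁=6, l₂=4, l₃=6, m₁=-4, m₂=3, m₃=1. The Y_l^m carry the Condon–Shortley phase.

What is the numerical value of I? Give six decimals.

Checks pass: Σm=0; 16 even; l₃=6∈[2,10].
(2·6+1)(2·4+1)(2·6+1) = 1521
Δ: 4! 8! 4! / 17! → 1/15315300
sum: t=0:+1/829440 t=1:−1/25920 t=2:+1/9216 t=3:−1/25920 t=4:+1/829440 = 7/207360
3j²(6 4 6; 0 0 0) = Δ·Π!·Σ² = 28/2431  (sign +1)
sum: t=3:−1/725760 t=4:+1/207360 = 1/290304
3j²(6 4 6; -4 3 1) = Δ·Π!·Σ² = 125/7293  (sign -1)
combine: 4πI² = 1521·28/2431·125/7293 = 10500/34969
take √, sign -1: I = -0.15457815

-0.154578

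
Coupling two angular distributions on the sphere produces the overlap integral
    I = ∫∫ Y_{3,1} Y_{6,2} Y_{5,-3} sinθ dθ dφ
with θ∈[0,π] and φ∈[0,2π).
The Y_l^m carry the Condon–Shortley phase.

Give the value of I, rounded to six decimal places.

-0.145631

Checks pass: Σm=0; 14 even; l₃=5∈[3,9].
(2·3+1)(2·6+1)(2·5+1) = 1001
Δ: 4! 2! 8! / 15! → 1/675675
sum: t=1:−1/8640 t=2:+1/2304 t=3:−1/8640 = 7/34560
3j²(3 6 5; 0 0 0) = Δ·Π!·Σ² = 7/429  (sign -1)
sum: t=0:+1/1935360 t=1:−1/30240 t=2:+1/11520 = 1/18432
3j²(3 6 5; 1 2 -3) = Δ·Π!·Σ² = 7/429  (sign +1)
combine: 4πI² = 1001·7/429·7/429 = 343/1287
take √, sign -1: I = -0.14563067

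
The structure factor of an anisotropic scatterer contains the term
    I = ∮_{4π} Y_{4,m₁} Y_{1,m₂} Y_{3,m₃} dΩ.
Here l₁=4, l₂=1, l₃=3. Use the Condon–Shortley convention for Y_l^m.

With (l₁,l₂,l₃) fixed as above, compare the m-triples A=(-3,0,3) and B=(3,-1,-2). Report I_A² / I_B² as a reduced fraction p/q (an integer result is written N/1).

1/3

Same 4,1,3: normalisation and zero-m 3j drop out of the ratio.
A: Δ: 2! 6! 0! / 9! → 1/252; sum: t=1:−1/720 = -1/720; 3j²(4 1 3; -3 0 3) = Δ·Π!·Σ² = 1/36  (sign -1)
B: Δ: 2! 6! 0! / 9! → 1/252; sum: t=0:+1/240 = 1/240; 3j²(4 1 3; 3 -1 -2) = Δ·Π!·Σ² = 1/12  (sign -1)
I_A²/I_B² = (1/36)/(1/12) = 1/3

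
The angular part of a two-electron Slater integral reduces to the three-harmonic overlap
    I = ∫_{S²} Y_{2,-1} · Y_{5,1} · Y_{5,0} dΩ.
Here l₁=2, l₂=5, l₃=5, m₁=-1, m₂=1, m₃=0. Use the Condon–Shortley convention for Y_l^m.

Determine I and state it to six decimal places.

Rules hold: Σm=0, L=12 even, 3≤5≤7.
N = 5·11·11 = 605
Δ = 2!·2!·8!/13! = 1/38610
Racah Σ t=0..2: t=0:+1/2880 t=1:−1/576 t=2:+1/2880 = -1/960
⇒ 3j(2 5 5; 0 0 0)² = 10/429, sgn +1
Racah Σ t=1..2: t=1:−1/1440 t=2:+1/1152 = 1/5760
⇒ 3j(2 5 5; -1 1 0)² = 1/858, sgn -1
4πI² = N·(3j₀)²·(3jₘ)² = 25/1521
I = -1·√(0.0164366/4π) = -0.03616600

-0.036166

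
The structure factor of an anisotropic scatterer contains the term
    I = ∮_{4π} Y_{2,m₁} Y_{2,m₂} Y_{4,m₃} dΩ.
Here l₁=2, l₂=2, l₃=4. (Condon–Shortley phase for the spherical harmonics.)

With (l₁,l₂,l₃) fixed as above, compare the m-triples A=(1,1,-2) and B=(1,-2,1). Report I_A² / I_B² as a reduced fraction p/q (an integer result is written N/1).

l's match ⇒ only the (l;m) 3-j factors differ between A and B.
A: triangle coeff Δ(2,2,4) = 1/630; Σ_t [0,0]: t=0:+1/36 = 1/36; (3j)²=4/63 [(2 2 4; 1 1 -2)], sign=+1
B: triangle coeff Δ(2,2,4) = 1/630; Σ_t [0,0]: t=0:+1/144 = 1/144; (3j)²=1/126 [(2 2 4; 1 -2 1)], sign=-1
I_A²/I_B² = (4/63)/(1/126) = 8/1

8/1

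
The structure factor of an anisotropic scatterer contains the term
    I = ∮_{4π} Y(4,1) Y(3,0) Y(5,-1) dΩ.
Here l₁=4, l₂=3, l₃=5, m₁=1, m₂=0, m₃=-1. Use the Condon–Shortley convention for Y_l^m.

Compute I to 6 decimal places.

-0.115089

Checks pass: Σm=0; 12 even; l₃=5∈[1,7].
(2·4+1)(2·3+1)(2·5+1) = 693
Δ: 2! 6! 4! / 13! → 1/180180
sum: t=0:+1/576 t=1:−1/144 t=2:+1/576 = -1/288
3j²(4 3 5; 0 0 0) = Δ·Π!·Σ² = 20/1001  (sign +1)
sum: t=0:+1/432 t=1:−1/192 t=2:+1/1440 = -19/8640
3j²(4 3 5; 1 0 -1) = Δ·Π!·Σ² = 361/30030  (sign -1)
combine: 4πI² = 693·20/1001·361/30030 = 2166/13013
take √, sign -1: I = -0.11508947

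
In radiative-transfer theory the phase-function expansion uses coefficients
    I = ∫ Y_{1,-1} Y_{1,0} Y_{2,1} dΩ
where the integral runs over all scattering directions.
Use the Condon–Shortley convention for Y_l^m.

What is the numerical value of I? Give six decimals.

-0.218510

Checks pass: Σm=0; 4 even; l₃=2∈[0,2].
(2·1+1)(2·1+1)(2·2+1) = 45
Δ: 0! 2! 2! / 5! → 1/30
sum: t=0:+1/1 = 1/1
3j²(1 1 2; 0 0 0) = Δ·Π!·Σ² = 2/15  (sign +1)
sum: t=0:+1/2 = 1/2
3j²(1 1 2; -1 0 1) = Δ·Π!·Σ² = 1/10  (sign -1)
combine: 4πI² = 45·2/15·1/10 = 3/5
take √, sign -1: I = -0.21850969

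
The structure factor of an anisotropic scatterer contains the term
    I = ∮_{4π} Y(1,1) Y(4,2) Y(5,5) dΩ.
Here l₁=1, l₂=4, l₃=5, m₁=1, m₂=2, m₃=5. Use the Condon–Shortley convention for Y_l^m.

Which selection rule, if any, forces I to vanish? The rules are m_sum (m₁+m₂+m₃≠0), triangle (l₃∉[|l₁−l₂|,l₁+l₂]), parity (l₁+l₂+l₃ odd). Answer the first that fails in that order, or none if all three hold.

m₁+m₂+m₃ = 1 + 2 + 5 = 8  ✗
triangle: |1−4|=3 ≤ l₃=5 ≤ 1+4=5
parity: l₁+l₂+l₃ = 10 is even

m_sum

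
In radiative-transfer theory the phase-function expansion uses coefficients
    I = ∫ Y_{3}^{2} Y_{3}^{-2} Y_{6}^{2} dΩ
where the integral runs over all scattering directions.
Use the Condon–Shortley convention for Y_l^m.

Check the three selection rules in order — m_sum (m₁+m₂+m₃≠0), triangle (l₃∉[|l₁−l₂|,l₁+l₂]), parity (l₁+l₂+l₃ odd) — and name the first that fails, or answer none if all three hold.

m_sum

m₁+m₂+m₃ = 2 − 2 + 2 = 2  ✗
triangle: |3−3|=0 ≤ l₃=6 ≤ 3+3=6
parity: l₁+l₂+l₃ = 12 is even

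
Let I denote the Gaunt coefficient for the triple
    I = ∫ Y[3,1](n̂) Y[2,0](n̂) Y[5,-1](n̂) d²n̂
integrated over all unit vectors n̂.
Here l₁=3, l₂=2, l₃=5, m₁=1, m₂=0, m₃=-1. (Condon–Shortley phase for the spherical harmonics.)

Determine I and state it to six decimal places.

-0.227318

m-sum 0 ✓  L=10 even ✓  1≤5≤5 ✓
Π(2lᵢ+1) = 7×5×11 = 385
triangle coeff Δ(3,2,5) = 1/2310
Σ_t [0,0]: t=0:+1/144 = 1/144
(3j)²=10/231 [(3 2 5; 0 0 0)], sign=-1
Σ_t [0,0]: t=0:+1/192 = 1/192
(3j)²=3/77 [(3 2 5; 1 0 -1)], sign=+1
⇒ 4πI² = 50/77
I = (-1)√(50/77/(4π)) = -0.22731846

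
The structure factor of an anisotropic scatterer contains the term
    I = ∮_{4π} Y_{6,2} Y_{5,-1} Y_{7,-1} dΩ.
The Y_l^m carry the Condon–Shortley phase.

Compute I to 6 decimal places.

m-sum 0 ✓  L=18 even ✓  1≤7≤11 ✓
Π(2lᵢ+1) = 13×11×15 = 2145
triangle coeff Δ(6,5,7) = 1/174594420
Σ_t [0,4]: t=0:+1/4147200 t=1:−1/207360 t=2:+1/82944 t=3:−1/207360 t=4:+1/4147200 = 1/345600
(3j)²=420/46189 [(6 5 7; 0 0 0)], sign=-1
Σ_t [0,4]: t=0:+1/663552 t=1:−1/155520 t=2:+1/276480 t=3:−1/3628800 t=4:+1/696729600 = -367/232243200
(3j)²=134689/19399380 [(6 5 7; 2 -1 -1)], sign=-1
⇒ 4πI² = 2020335/14919047
I = (+1)√(2020335/14919047/(4π)) = 0.10380929

0.103809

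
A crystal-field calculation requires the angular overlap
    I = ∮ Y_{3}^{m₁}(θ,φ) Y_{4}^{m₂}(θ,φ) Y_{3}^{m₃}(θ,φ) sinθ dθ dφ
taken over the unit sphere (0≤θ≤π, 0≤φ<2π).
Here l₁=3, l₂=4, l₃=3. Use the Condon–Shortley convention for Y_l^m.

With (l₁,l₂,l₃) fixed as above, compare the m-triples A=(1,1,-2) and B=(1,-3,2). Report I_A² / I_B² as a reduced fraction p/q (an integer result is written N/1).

l's match ⇒ only the (l;m) 3-j factors differ between A and B.
A: triangle coeff Δ(3,4,3) = 1/34650; Σ_t [1,2]: t=1:−1/144 t=2:+1/48 = 1/72; (3j)²=16/693 [(3 4 3; 1 1 -2)], sign=-1
B: triangle coeff Δ(3,4,3) = 1/34650; Σ_t [0,1]: t=0:+1/288 t=1:−1/144 = -1/288; (3j)²=1/99 [(3 4 3; 1 -3 2)], sign=+1
I_A²/I_B² = (16/693)/(1/99) = 16/7

16/7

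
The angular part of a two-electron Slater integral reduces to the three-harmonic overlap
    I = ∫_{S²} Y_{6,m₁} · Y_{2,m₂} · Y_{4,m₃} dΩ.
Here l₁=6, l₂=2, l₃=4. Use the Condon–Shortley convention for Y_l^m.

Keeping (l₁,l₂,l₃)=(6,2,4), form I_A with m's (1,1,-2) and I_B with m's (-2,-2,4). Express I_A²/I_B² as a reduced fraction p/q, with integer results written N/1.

Same 6,2,4: normalisation and zero-m 3j drop out of the ratio.
A: Δ: 4! 8! 0! / 13! → 1/6435; sum: t=3:−1/8640 = -1/8640; 3j²(6 2 4; 1 1 -2) = Δ·Π!·Σ² = 14/1287  (sign -1)
B: Δ: 4! 8! 0! / 13! → 1/6435; sum: t=0:+1/967680 = 1/967680; 3j²(6 2 4; -2 -2 4) = Δ·Π!·Σ² = 1/6435  (sign +1)
I_A²/I_B² = (14/1287)/(1/6435) = 70/1

70/1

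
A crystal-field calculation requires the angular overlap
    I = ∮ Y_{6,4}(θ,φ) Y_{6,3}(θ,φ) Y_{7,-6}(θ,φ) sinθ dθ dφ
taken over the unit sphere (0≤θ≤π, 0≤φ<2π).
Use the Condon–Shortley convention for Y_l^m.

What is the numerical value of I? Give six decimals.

0.000000

4 + 3 − 6 = 1 ≠ 0: azimuthal integral kills it; I = 0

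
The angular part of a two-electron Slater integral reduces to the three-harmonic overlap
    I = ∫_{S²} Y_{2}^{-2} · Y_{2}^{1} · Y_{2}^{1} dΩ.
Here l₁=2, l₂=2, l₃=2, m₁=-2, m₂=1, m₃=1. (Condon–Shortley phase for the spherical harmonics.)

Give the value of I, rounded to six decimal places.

m-sum 0 ✓  L=6 even ✓  0≤2≤4 ✓
Π(2lᵢ+1) = 5×5×5 = 125
triangle coeff Δ(2,2,2) = 1/630
Σ_t [0,2]: t=0:+1/8 t=1:−1/1 t=2:+1/8 = -3/4
(3j)²=2/35 [(2 2 2; 0 0 0)], sign=-1
Σ_t [2,2]: t=2:+1/4 = 1/4
(3j)²=3/35 [(2 2 2; -2 1 1)], sign=-1
⇒ 4πI² = 30/49
I = (+1)√(30/49/(4π)) = 0.22072812

0.220728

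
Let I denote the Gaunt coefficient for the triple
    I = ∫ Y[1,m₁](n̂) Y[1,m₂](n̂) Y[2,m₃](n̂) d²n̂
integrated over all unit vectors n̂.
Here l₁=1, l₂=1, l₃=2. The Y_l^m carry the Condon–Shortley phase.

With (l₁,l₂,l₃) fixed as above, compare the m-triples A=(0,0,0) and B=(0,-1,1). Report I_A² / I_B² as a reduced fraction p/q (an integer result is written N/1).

4/3

l's match ⇒ only the (l;m) 3-j factors differ between A and B.
A: triangle coeff Δ(1,1,2) = 1/30; Σ_t [0,0]: t=0:+1/1 = 1/1; (3j)²=2/15 [(1 1 2; 0 0 0)], sign=+1
B: triangle coeff Δ(1,1,2) = 1/30; Σ_t [0,0]: t=0:+1/2 = 1/2; (3j)²=1/10 [(1 1 2; 0 -1 1)], sign=-1
I_A²/I_B² = (2/15)/(1/10) = 4/3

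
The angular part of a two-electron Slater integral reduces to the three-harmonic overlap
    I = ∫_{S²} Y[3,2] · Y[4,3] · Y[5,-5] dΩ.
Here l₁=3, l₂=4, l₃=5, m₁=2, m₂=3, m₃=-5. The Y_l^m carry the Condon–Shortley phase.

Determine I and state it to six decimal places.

-0.212007

m-sum 0 ✓  L=12 even ✓  1≤5≤7 ✓
Π(2lᵢ+1) = 7×9×11 = 693
triangle coeff Δ(3,4,5) = 1/180180
Σ_t [0,2]: t=0:+1/576 t=1:−1/144 t=2:+1/576 = -1/288
(3j)²=20/1001 [(3 4 5; 0 0 0)], sign=+1
Σ_t [1,1]: t=1:−1/17280 = -1/17280
(3j)²=35/858 [(3 4 5; 2 3 -5)], sign=-1
⇒ 4πI² = 1050/1859
I = (-1)√(1050/1859/(4π)) = -0.21200691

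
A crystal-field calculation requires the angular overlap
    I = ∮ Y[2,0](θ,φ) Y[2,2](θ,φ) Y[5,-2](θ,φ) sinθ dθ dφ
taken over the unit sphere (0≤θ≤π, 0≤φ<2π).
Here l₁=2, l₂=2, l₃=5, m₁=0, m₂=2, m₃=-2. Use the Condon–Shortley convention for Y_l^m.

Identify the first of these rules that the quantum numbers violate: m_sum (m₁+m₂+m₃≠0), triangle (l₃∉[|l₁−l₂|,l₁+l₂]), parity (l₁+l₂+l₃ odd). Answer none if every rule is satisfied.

triangle

Σmᵢ = 0  ✓
l₃∈[|l₁−l₂|,l₁+l₂]=[0,4], have l₃=5  ✗
Σlᵢ = 9 ⇒ odd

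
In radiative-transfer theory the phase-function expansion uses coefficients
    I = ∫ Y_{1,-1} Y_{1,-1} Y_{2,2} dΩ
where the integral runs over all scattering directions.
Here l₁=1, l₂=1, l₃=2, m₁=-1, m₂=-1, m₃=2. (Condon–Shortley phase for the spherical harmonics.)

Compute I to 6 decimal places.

Checks pass: Σm=0; 4 even; l₃=2∈[0,2].
(2·1+1)(2·1+1)(2·2+1) = 45
Δ: 0! 2! 2! / 5! → 1/30
sum: t=0:+1/1 = 1/1
3j²(1 1 2; 0 0 0) = Δ·Π!·Σ² = 2/15  (sign +1)
sum: t=0:+1/4 = 1/4
3j²(1 1 2; -1 -1 2) = Δ·Π!·Σ² = 1/5  (sign +1)
combine: 4πI² = 45·2/15·1/5 = 6/5
take √, sign +1: I = 0.30901936

0.309019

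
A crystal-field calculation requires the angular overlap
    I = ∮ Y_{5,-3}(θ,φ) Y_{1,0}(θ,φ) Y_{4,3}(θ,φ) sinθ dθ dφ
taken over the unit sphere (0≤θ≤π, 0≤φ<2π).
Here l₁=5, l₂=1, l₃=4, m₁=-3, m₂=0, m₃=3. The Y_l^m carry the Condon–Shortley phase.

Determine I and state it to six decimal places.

-0.196426

Checks pass: Σm=0; 10 even; l₃=4∈[4,6].
(2·5+1)(2·1+1)(2·4+1) = 297
Δ: 2! 8! 0! / 11! → 1/495
sum: t=1:−1/576 = -1/576
3j²(5 1 4; 0 0 0) = Δ·Π!·Σ² = 5/99  (sign -1)
sum: t=1:−1/5040 = -1/5040
3j²(5 1 4; -3 0 3) = Δ·Π!·Σ² = 16/495  (sign +1)
combine: 4πI² = 297·5/99·16/495 = 16/33
take √, sign -1: I = -0.19642560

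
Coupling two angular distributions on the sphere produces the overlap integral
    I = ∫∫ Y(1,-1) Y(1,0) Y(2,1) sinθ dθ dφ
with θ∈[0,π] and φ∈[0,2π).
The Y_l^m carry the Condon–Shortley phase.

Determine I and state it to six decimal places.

m-sum 0 ✓  L=4 even ✓  0≤2≤2 ✓
Π(2lᵢ+1) = 3×3×5 = 45
triangle coeff Δ(1,1,2) = 1/30
Σ_t [0,0]: t=0:+1/1 = 1/1
(3j)²=2/15 [(1 1 2; 0 0 0)], sign=+1
Σ_t [0,0]: t=0:+1/2 = 1/2
(3j)²=1/10 [(1 1 2; -1 0 1)], sign=-1
⇒ 4πI² = 3/5
I = (-1)√(3/5/(4π)) = -0.21850969

-0.218510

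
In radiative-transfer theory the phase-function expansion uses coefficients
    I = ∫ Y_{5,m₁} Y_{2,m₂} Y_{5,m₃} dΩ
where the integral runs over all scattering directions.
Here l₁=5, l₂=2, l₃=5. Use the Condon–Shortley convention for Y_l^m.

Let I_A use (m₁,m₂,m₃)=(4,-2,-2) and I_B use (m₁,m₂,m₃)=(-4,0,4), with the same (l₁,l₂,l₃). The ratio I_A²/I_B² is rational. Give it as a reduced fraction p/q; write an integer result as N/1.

2/1

l's match ⇒ only the (l;m) 3-j factors differ between A and B.
A: triangle coeff Δ(5,2,5) = 1/38610; Σ_t [0,0]: t=0:+1/20160 = 1/20160; (3j)²=12/715 [(5 2 5; 4 -2 -2)], sign=-1
B: triangle coeff Δ(5,2,5) = 1/38610; Σ_t [1,2]: t=1:−1/40320 t=2:+1/20160 = 1/40320; (3j)²=6/715 [(5 2 5; -4 0 4)], sign=-1
I_A²/I_B² = (12/715)/(6/715) = 2/1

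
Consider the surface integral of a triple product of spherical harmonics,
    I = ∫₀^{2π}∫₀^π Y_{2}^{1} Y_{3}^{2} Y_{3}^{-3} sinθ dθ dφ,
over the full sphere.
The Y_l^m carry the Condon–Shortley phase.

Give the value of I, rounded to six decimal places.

m-sum 0 ✓  L=8 even ✓  1≤3≤5 ✓
Π(2lᵢ+1) = 5×7×7 = 245
triangle coeff Δ(2,3,3) = 1/3780
Σ_t [0,2]: t=0:+1/24 t=1:−1/4 t=2:+1/24 = -1/6
(3j)²=4/105 [(2 3 3; 0 0 0)], sign=+1
Σ_t [1,1]: t=1:−1/48 = -1/48
(3j)²=5/84 [(2 3 3; 1 2 -3)], sign=-1
⇒ 4πI² = 5/9
I = (-1)√(5/9/(4π)) = -0.21026104

-0.210261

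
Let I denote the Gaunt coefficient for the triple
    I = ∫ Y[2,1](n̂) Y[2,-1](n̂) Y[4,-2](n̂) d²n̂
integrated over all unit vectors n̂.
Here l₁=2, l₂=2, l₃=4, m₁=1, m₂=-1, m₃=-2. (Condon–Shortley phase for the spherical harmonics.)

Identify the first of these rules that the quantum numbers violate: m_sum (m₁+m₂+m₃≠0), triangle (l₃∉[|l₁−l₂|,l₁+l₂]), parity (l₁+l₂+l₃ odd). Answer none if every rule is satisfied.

m_sum

azimuthal sum: 1 − 1 − 2 = -2  ✗
0 ≤ 4 ≤ 4 (triangle on l)
L = 2 + 2 + 4 = 8 (even)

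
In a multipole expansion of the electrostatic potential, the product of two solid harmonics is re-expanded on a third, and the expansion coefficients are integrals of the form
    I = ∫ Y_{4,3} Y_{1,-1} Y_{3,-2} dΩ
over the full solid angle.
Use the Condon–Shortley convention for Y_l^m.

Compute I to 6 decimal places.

m-sum 0 ✓  L=8 even ✓  3≤3≤5 ✓
Π(2lᵢ+1) = 9×3×7 = 189
triangle coeff Δ(4,1,3) = 1/252
Σ_t [1,1]: t=1:−1/36 = -1/36
(3j)²=4/63 [(4 1 3; 0 0 0)], sign=+1
Σ_t [0,0]: t=0:+1/240 = 1/240
(3j)²=1/12 [(4 1 3; 3 -1 -2)], sign=-1
⇒ 4πI² = 1/1
I = (-1)√(1/1/(4π)) = -0.28209479

-0.282095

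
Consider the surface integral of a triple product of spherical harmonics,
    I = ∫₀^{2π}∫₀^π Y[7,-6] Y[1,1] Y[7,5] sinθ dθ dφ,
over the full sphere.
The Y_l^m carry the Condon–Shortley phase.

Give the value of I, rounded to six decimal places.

L=15 odd ⇒ parity kills the (l;000) factor ⇒ I = 0

0.000000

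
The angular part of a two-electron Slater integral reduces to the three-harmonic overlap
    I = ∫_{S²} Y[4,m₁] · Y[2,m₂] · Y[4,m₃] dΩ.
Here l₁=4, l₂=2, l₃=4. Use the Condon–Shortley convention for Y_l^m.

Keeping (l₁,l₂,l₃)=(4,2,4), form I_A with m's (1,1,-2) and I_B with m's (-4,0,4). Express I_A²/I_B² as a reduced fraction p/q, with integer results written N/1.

l's match ⇒ only the (l;m) 3-j factors differ between A and B.
A: triangle coeff Δ(4,2,4) = 1/13860; Σ_t [1,2]: t=1:−1/96 t=2:+1/240 = -1/160; (3j)²=27/1540 [(4 2 4; 1 1 -2)], sign=-1
B: triangle coeff Δ(4,2,4) = 1/13860; Σ_t [2,2]: t=2:+1/2880 = 1/2880; (3j)²=28/495 [(4 2 4; -4 0 4)], sign=+1
I_A²/I_B² = (27/1540)/(28/495) = 243/784

243/784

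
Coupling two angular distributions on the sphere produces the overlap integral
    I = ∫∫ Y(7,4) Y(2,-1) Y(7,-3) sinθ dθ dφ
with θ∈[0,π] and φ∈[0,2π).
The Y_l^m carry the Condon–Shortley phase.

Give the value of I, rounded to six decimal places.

Rules hold: Σm=0, L=16 even, 5≤7≤9.
N = 15·5·15 = 1125
Δ = 2!·12!·2!/17! = 1/185640
Racah Σ t=0..2: t=0:+1/2419200 t=1:−1/518400 t=2:+1/2419200 = -1/907200
⇒ 3j(7 2 7; 0 0 0)² = 56/3315, sgn +1
Racah Σ t=0..1: t=0:+1/4354560 t=1:−1/14515200 = 1/6220800
⇒ 3j(7 2 7; 4 -1 -3)² = 77/4420, sgn +1
4πI² = N·(3j₀)²·(3jₘ)² = 16170/48841
I = +1·√(0.331074/4π) = 0.16231468

0.162315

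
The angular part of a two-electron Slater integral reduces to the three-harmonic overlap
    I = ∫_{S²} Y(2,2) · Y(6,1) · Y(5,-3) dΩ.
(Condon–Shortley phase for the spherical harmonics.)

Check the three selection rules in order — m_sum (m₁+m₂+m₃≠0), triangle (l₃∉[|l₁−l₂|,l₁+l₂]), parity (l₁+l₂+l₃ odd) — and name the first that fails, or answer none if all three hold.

azimuthal sum: 2 + 1 − 3 = 0  ✓
4 ≤ 5 ≤ 8 (triangle on l)  ✓
L = 2 + 6 + 5 = 13 (odd)  ✗

parity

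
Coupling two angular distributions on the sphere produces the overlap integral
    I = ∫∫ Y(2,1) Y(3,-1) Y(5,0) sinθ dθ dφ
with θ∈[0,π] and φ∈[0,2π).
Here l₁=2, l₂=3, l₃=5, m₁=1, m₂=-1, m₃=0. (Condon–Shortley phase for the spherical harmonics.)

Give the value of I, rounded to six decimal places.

Checks pass: Σm=0; 10 even; l₃=5∈[1,5].
(2·2+1)(2·3+1)(2·5+1) = 385
Δ: 0! 4! 6! / 11! → 1/2310
sum: t=0:+1/144 = 1/144
3j²(2 3 5; 0 0 0) = Δ·Π!·Σ² = 10/231  (sign -1)
sum: t=0:+1/288 = 1/288
3j²(2 3 5; 1 -1 0) = Δ·Π!·Σ² = 5/231  (sign -1)
combine: 4πI² = 385·10/231·5/231 = 250/693
take √, sign +1: I = 0.16943318

0.169433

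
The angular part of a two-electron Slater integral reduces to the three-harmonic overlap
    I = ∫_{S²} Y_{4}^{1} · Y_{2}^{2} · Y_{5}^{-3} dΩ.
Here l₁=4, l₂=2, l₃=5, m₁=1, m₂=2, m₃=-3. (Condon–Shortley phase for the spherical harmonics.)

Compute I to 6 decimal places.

Σlᵢ=11 odd — θ-integrand is odd under cosθ→−cosθ; I=0

0.000000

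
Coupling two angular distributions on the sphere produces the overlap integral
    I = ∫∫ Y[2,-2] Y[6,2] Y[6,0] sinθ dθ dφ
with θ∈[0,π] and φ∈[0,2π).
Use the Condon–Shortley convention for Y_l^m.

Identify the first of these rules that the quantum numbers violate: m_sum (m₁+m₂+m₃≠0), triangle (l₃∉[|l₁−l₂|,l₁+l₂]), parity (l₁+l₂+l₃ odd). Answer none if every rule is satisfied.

none

azimuthal sum: -2 + 2 + 0 = 0  ✓
4 ≤ 6 ≤ 8 (triangle on l)  ✓
L = 2 + 6 + 6 = 14 (even)  ✓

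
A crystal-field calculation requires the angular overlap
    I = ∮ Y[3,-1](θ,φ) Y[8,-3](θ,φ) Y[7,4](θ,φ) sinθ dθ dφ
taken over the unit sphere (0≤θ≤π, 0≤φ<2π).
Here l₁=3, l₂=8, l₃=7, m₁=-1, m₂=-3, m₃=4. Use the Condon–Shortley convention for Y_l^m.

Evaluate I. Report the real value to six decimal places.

0.147305

Checks pass: Σm=0; 18 even; l₃=7∈[5,11].
(2·3+1)(2·8+1)(2·7+1) = 1785
Δ: 4! 2! 12! / 19! → 1/5290740
sum: t=1:−1/7257600 t=2:+1/2073600 t=3:−1/7257600 = 1/4838400
3j²(3 8 7; 0 0 0) = Δ·Π!·Σ² = 252/20995  (sign -1)
sum: t=2:+1/17418240 t=3:−1/43545600 t=4:+1/1916006400 = 67/1916006400
3j²(3 8 7; -1 -3 4) = Δ·Π!·Σ² = 4489/352716  (sign -1)
combine: 4πI² = 1785·252/20995·4489/352716 = 282807/1037153
take √, sign +1: I = 0.14730542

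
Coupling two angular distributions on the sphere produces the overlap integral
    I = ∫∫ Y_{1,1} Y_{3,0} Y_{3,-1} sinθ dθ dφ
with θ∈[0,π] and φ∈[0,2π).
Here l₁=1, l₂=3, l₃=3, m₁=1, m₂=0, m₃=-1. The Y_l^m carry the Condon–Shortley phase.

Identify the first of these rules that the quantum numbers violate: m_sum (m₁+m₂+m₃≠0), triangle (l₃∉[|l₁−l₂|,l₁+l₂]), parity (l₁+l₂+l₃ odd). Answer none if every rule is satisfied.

m₁+m₂+m₃ = 1 + 0 − 1 = 0  ✓
triangle: |1−3|=2 ≤ l₃=3 ≤ 1+3=4  ✓
parity: l₁+l₂+l₃ = 7 is odd  ✗

parity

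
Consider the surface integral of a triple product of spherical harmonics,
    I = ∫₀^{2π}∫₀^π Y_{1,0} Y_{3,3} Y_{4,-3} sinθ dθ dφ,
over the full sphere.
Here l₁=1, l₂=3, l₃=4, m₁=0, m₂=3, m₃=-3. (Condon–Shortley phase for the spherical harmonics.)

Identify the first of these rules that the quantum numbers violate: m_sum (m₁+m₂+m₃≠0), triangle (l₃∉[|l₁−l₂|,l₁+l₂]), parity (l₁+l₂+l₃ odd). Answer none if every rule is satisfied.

none

m₁+m₂+m₃ = 0 + 3 − 3 = 0  ✓
triangle: |1−3|=2 ≤ l₃=4 ≤ 1+3=4  ✓
parity: l₁+l₂+l₃ = 8 is even  ✓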